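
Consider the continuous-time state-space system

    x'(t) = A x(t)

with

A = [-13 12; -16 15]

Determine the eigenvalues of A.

-1, 3

det(sI - A) = s^2 - (tr A)s + det A, with tr A = (-13) + 15 = 2 and det A = (-13)·15 - 12·(-16) = -195 - (-192) = -3.
So p(s) = det(sI - A) = s^2 - 2s - 3.
Factor s^2 - 2s - 3: two numbers with sum 2 and product -3 are 3 and -1, so s^2 - 2s - 3 = (s - 3)(s + 1).
Hence p(s) = (s - 3) (s + 1), with roots -1, 3.
At least one eigenvalue has non-negative real part, so the system is not asymptotically stable.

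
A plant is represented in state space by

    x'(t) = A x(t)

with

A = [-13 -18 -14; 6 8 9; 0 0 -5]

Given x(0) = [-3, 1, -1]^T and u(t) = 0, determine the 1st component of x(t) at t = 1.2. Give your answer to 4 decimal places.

1.7619

det(sI - A) = s^3 - (tr A)s^2 + (M11 + M22 + M33)s - det A, where Mii is the 2×2 principal minor of A obtained by deleting row i and column i.
tr A = (-13) + 8 + (-5) = -10; M11 = 8·(-5) - 9·0 = -40 - 0 = -40; M22 = (-13)·(-5) - (-14)·0 = 65 - 0 = 65; M33 = (-13)·8 - (-18)·6 = -104 - (-108) = 4; sum of minors = 29.
det A = (-13)·(8·(-5) - 9·0) - (-18)·(6·(-5) - 9·0) + (-14)·(6·0 - 8·0) = (-13)·(-40) - (-18)·(-30) + (-14)·0 = -20.
So p(s) = det(sI - A) = s^3 + 10s^2 + 29s + 20.
Rational-root test: any integer root divides 20. Testing small divisors, s = -1 works: p(-1) = -1 + 10 + (-29) + 20 = 0, so (s + 1) is a factor.
Dividing, p(s) = (s + 1)(s^2 + 9s + 20).
Factor s^2 + 9s + 20: two numbers with sum -9 and product 20 are -4 and -5, so s^2 + 9s + 20 = (s + 4)(s + 5).
Hence p(s) = (s + 1) (s + 4) (s + 5), with roots -5, -4, -1.
The eigenvalues -5, -4, -1 are distinct and real, so A is diagonalisable and x(t) = e^{At} x(0) = V diag(e^{λ_i t}) V^{-1} x(0), where the columns of V are the eigenvectors.
λ = -5: A - (-5)I = [[-8, -18, -14], [6, 13, 9], [0, 0, 0]]. v must be orthogonal to every row; (row 1) × (row 2) = [20, -12, 4], so take v_1 = [5, -3, 1]^T.
λ = -4: A - (-4)I = [[-9, -18, -14], [6, 12, 9], [0, 0, -1]]. v must be orthogonal to every row; (row 1) × (row 2) = [6, -3, 0], so take v_2 = [-2, 1, 0]^T.
λ = -1: A - (-1)I = [[-12, -18, -14], [6, 9, 9], [0, 0, -4]]. v must be orthogonal to every row; (row 1) × (row 2) = [-36, 24, 0], so take v_3 = [-3, 2, 0]^T.
V = [v_1 v_2 v_3] = [[5, -2, -3], [-3, 1, 2], [1, 0, 0]] has det V = -1, so V^{-1} = adj(V)/det V = [[0, 0, 1], [-2, -3, 1], [1, 2, 1]].
Modal coordinates z(0) = V^{-1} x(0): 0·(-3) + 0·1 + 1·(-1) = -1; (-2)·(-3) + (-3)·1 + 1·(-1) = 2; 1·(-3) + 2·1 + 1·(-1) = -2; so z(0) = [-1, 2, -2]^T.
x_1(t) = Σ_i (v_i)_1 · z_i(0) · e^{λ_i t} (row 1 of V times the modal terms).
x_1(1.2) = 5·(-1)·e^{-5·1.2} + (-2)·2·e^{-4·1.2} + (-3)·(-2)·e^{-1·1.2} = (-5)·0.00247875 + (-4)·0.00822975 + 6·0.30119421 = 1.7619.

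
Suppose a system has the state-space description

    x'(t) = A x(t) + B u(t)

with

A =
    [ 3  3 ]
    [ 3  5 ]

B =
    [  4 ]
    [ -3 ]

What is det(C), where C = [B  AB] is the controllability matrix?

AB = [[3], [-3]]
Controllability matrix C = [B  AB] = [[4, 3], [-3, -3]]
det(C) = 4·(-3) - 3·(-3) = -12 - (-9) = -3
Since det(C) ≠ 0, rank(C) = 2 and the system is completely controllable.

-3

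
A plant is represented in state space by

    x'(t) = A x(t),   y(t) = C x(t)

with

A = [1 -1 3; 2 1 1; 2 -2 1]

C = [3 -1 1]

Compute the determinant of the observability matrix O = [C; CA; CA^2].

CA = [[3, -6, 9]]
CA^2 = [[9, -27, 12]]
Observability matrix O = [C; CA; CA^2] = [[3, -1, 1], [3, -6, 9], [9, -27, 12]]
Expanding along the first row, det(O) = 3·((-6)·12 - 9·(-27)) - (-1)·(3·12 - 9·9) + 1·(3·(-27) - (-6)·9) = 3·171 - (-1)·(-45) + 1·(-27) = 441
Since det(O) ≠ 0, rank(O) = 3 and the system is completely observable.

441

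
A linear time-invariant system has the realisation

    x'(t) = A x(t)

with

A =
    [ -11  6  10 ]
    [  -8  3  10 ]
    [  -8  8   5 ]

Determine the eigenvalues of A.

-5, -3, 5

det(sI - A) = s^3 - (tr A)s^2 + (M11 + M22 + M33)s - det A, where Mii is the 2×2 principal minor of A obtained by deleting row i and column i.
tr A = (-11) + 3 + 5 = -3; M11 = 3·5 - 10·8 = 15 - 80 = -65; M22 = (-11)·5 - 10·(-8) = -55 - (-80) = 25; M33 = (-11)·3 - 6·(-8) = -33 - (-48) = 15; sum of minors = -25.
det A = (-11)·(3·5 - 10·8) - 6·((-8)·5 - 10·(-8)) + 10·((-8)·8 - 3·(-8)) = (-11)·(-65) - 6·40 + 10·(-40) = 75.
So p(s) = det(sI - A) = s^3 + 3s^2 - 25s - 75.
Rational-root test: any integer root divides -75. Testing small divisors, s = -3 works: p(-3) = -27 + 27 + 75 + (-75) = 0, so (s + 3) is a factor.
Dividing, p(s) = (s + 3)(s^2 - 25).
Factor s^2 - 25: two numbers with sum 0 and product -25 are 5 and -5, so s^2 - 25 = (s - 5)(s + 5).
Hence p(s) = (s - 5) (s + 3) (s + 5), with roots -5, -3, 5.
At least one eigenvalue has non-negative real part, so the system is not asymptotically stable.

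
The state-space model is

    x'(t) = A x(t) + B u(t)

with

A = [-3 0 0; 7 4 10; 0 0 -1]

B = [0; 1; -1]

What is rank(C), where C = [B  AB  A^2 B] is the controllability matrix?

AB = [[0], [-6], [1]]
A^2B = [[0], [-14], [-1]]
Controllability matrix C = [B  AB  A^2B] = [[0, 0, 0], [1, -6, -14], [-1, 1, -1]]
Row 1 of C is identically zero, so rank(C) ≤ 2.
The 2×2 minor from rows 2, 3, columns 1, 2 is 1·1 - (-6)·(-1) = 1 - 6 = -5 ≠ 0, so rank(C) = 2.
rank(C) = 2 < n = 3, so the pair (A, B) is not completely controllable.

2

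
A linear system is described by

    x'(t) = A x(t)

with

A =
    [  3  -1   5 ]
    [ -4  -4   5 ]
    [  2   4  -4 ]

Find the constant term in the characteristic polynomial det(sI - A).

46

Expand det(sI - A) for the 3×3 matrix.
p(s) = s^3 + 5s^2 - 42s + 46.
(Check: constant term = det(-A) = (-1)^3 det A = 46; coefficient of s^2 = -tr A = 5.)
The constant term is 46.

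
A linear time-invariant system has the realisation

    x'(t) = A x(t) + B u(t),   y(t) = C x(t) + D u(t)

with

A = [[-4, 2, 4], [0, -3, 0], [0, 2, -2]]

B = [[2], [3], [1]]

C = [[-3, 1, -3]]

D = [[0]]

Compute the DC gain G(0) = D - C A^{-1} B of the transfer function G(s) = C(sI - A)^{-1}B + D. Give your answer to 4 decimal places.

G(0) = C(-A)^{-1}B + D = -C A^{-1} B + D.
det A = -24, so A^{-1} = (1/-24)·adj(A) = [[-1/4, -1/2, -1/2], [0, -1/3, 0], [0, -1/3, -1/2]]
A^{-1} B = [-5/2, -1, -3/2]^T
C A^{-1} B = 11
G(0) = D - C A^{-1} B = 0 - (11) = -11

-11.0000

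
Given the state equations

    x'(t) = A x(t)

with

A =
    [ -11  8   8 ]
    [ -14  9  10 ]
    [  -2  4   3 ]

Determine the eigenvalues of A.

det(sI - A) = s^3 - (tr A)s^2 + (M11 + M22 + M33)s - det A, where Mii is the 2×2 principal minor of A obtained by deleting row i and column i.
tr A = (-11) + 9 + 3 = 1; M11 = 9·3 - 10·4 = 27 - 40 = -13; M22 = (-11)·3 - 8·(-2) = -33 - (-16) = -17; M33 = (-11)·9 - 8·(-14) = -99 - (-112) = 13; sum of minors = -17.
det A = (-11)·(9·3 - 10·4) - 8·((-14)·3 - 10·(-2)) + 8·((-14)·4 - 9·(-2)) = (-11)·(-13) - 8·(-22) + 8·(-38) = 15.
So p(s) = det(sI - A) = s^3 - s^2 - 17s - 15.
Rational-root test: any integer root divides -15. Testing small divisors, s = -1 works: p(-1) = -1 + (-1) + 17 + (-15) = 0, so (s + 1) is a factor.
Dividing, p(s) = (s + 1)(s^2 - 2s - 15).
Factor s^2 - 2s - 15: two numbers with sum 2 and product -15 are 5 and -3, so s^2 - 2s - 15 = (s - 5)(s + 3).
Hence p(s) = (s - 5) (s + 1) (s + 3), with roots -3, -1, 5.
At least one eigenvalue has non-negative real part, so the system is not asymptotically stable.

-3, -1, 5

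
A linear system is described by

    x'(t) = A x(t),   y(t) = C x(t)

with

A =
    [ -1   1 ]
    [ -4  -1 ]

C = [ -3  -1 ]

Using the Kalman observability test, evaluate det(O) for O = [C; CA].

CA = [[7, -2]]
Observability matrix O = [C; CA] = [[-3, -1], [7, -2]]
det(O) = (-3)·(-2) - (-1)·7 = 6 - (-7) = 13
Since det(O) ≠ 0, rank(O) = 2 and the system is completely observable.

13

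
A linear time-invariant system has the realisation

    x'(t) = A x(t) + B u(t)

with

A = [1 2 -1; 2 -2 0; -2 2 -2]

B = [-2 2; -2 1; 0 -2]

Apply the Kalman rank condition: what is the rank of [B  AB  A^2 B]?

3

AB = [[-6, 6], [0, 2], [0, 2]]
A^2B = [[-6, 8], [-12, 8], [12, -12]]
Controllability matrix C = [B  AB  A^2B] = [[-2, 2, -6, 6, -6, 8], [-2, 1, 0, 2, -12, 8], [0, -2, 0, 2, 12, -12]]
Take the 3×3 submatrix of C formed by columns 1, 2, 3: [[-2, 2, -6], [-2, 1, 0], [0, -2, 0]]. Its determinant is (-2)·(1·0 - 0·(-2)) - 2·((-2)·0 - 0·0) + (-6)·((-2)·(-2) - 1·0) = (-2)·0 - 2·0 + (-6)·4 = -24 ≠ 0.
So rank(C) ≥ 3; since C has 3 rows, rank(C) = 3.
rank(C) = 3 = n, so the pair (A, B) is completely controllable.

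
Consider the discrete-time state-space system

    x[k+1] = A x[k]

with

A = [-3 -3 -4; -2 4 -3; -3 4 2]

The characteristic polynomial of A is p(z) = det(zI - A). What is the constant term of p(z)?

Expand det(zI - A) for the 3×3 matrix.
p(z) = z^3 - 3z^2 - 16z + 115.
(Check: constant term = det(-A) = (-1)^3 det A = 115; coefficient of z^2 = -tr A = -3.)
The constant term is 115.

115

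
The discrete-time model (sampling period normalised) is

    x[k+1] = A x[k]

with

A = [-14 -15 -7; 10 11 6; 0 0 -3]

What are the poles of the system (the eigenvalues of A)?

det(zI - A) = z^3 - (tr A)z^2 + (M11 + M22 + M33)z - det A, where Mii is the 2×2 principal minor of A obtained by deleting row i and column i.
tr A = (-14) + 11 + (-3) = -6; M11 = 11·(-3) - 6·0 = -33 - 0 = -33; M22 = (-14)·(-3) - (-7)·0 = 42 - 0 = 42; M33 = (-14)·11 - (-15)·10 = -154 - (-150) = -4; sum of minors = 5.
det A = (-14)·(11·(-3) - 6·0) - (-15)·(10·(-3) - 6·0) + (-7)·(10·0 - 11·0) = (-14)·(-33) - (-15)·(-30) + (-7)·0 = 12.
So p(z) = det(zI - A) = z^3 + 6z^2 + 5z - 12.
Rational-root test: any integer root divides -12. Testing small divisors, z = 1 works: p(1) = 1 + 6 + 5 + (-12) = 0, so (z - 1) is a factor.
Dividing, p(z) = (z - 1)(z^2 + 7z + 12).
Factor z^2 + 7z + 12: two numbers with sum -7 and product 12 are -3 and -4, so z^2 + 7z + 12 = (z + 3)(z + 4).
Hence p(z) = (z - 1) (z + 3) (z + 4), with roots -4, -3, 1.

-4, -3, 1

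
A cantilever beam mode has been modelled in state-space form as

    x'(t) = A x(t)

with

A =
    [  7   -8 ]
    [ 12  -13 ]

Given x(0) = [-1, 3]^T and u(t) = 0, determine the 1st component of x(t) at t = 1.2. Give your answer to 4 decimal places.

-2.6909

det(sI - A) = s^2 - (tr A)s + det A, with tr A = 7 + (-13) = -6 and det A = 7·(-13) - (-8)·12 = -91 - (-96) = 5.
So p(s) = det(sI - A) = s^2 + 6s + 5.
Factor s^2 + 6s + 5: two numbers with sum -6 and product 5 are -1 and -5, so s^2 + 6s + 5 = (s + 1)(s + 5).
Hence p(s) = (s + 1) (s + 5), with roots -5, -1.
The eigenvalues -5, -1 are distinct and real, so A is diagonalisable and x(t) = e^{At} x(0) = V diag(e^{λ_i t}) V^{-1} x(0), where the columns of V are the eigenvectors.
λ = -5: A - (-5)I = [[12, -8], [12, -8]]. Row 1 gives 12·v1 + (-8)·v2 = 0, so take v_1 = [2, 3]^T.
λ = -1: A - (-1)I = [[8, -8], [12, -12]]. Row 1 gives 8·v1 + (-8)·v2 = 0, so take v_2 = [1, 1]^T.
V = [v_1 v_2] = [[2, 1], [3, 1]] has det V = -1, so V^{-1} = adj(V)/det V = [[-1, 1], [3, -2]].
Modal coordinates z(0) = V^{-1} x(0): (-1)·(-1) + 1·3 = 4; 3·(-1) + (-2)·3 = -9; so z(0) = [4, -9]^T.
x_1(t) = Σ_i (v_i)_1 · z_i(0) · e^{λ_i t} (row 1 of V times the modal terms).
x_1(1.2) = 2·4·e^{-5·1.2} + 1·(-9)·e^{-1·1.2} = 8·0.002479 + (-9)·0.301194 = -2.6909.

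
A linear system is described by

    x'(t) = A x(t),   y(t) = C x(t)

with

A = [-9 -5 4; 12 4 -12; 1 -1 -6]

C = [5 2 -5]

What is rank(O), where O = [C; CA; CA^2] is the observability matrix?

2

CA = [[-26, -12, 26]]
CA^2 = [[116, 56, -116]]
Observability matrix O = [C; CA; CA^2] = [[5, 2, -5], [-26, -12, 26], [116, 56, -116]]
The columns c1, c2, c3 of O are linearly dependent: c1 + c3 = 0 (check each entry), so rank(O) ≤ 2.
The 2×2 minor from rows 1, 2, columns 1, 2 is 5·(-12) - 2·(-26) = -60 - (-52) = -8 ≠ 0, so rank(O) = 2.
rank(O) = 2 < n = 3, so the pair (A, C) is not completely observable.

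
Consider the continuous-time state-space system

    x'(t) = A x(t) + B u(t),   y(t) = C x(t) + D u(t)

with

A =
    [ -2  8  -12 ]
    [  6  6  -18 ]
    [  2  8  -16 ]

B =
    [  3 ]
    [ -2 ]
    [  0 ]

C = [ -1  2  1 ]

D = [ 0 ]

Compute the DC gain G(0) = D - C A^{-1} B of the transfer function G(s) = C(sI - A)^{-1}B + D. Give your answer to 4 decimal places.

G(0) = C(-A)^{-1}B + D = -C A^{-1} B + D.
det A = -48, so A^{-1} = (1/-48)·adj(A) = [[-1, -2/3, 3/2], [-5/4, -7/6, 9/4], [-3/4, -2/3, 5/4]]
A^{-1} B = [-5/3, -17/12, -11/12]^T
C A^{-1} B = -25/12
G(0) = D - C A^{-1} B = 0 - (-25/12) = 25/12 ≈ 2.0833

2.0833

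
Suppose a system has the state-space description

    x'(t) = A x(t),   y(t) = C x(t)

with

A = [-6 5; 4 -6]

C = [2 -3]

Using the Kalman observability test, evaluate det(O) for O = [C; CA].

CA = [[-24, 28]]
Observability matrix O = [C; CA] = [[2, -3], [-24, 28]]
det(O) = 2·28 - (-3)·(-24) = 56 - 72 = -16
Since det(O) ≠ 0, rank(O) = 2 and the system is completely observable.

-16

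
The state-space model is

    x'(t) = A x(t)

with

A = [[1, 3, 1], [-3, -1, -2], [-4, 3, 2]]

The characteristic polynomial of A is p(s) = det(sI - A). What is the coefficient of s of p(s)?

18

Expand det(sI - A) for the 3×3 matrix.
p(s) = s^3 - 2s^2 + 18s - 33.
(Check: constant term = det(-A) = (-1)^3 det A = -33; coefficient of s^2 = -tr A = -2.)
The coefficient of s is 18.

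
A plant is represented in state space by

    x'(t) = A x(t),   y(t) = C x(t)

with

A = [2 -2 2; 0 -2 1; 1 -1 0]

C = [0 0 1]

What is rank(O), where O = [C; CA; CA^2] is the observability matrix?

CA = [[1, -1, 0]]
CA^2 = [[2, 0, 1]]
Observability matrix O = [C; CA; CA^2] = [[0, 0, 1], [1, -1, 0], [2, 0, 1]]
det(O) = 0·((-1)·1 - 0·0) - 0·(1·1 - 0·2) + 1·(1·0 - (-1)·2) = 0·(-1) - 0·1 + 1·2 = 2 ≠ 0, so rank(O) = 3.
rank(O) = 3 = n, so the pair (A, C) is completely observable.

3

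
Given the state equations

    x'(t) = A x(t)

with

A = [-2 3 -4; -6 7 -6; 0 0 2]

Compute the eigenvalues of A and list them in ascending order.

det(sI - A) = s^3 - (tr A)s^2 + (M11 + M22 + M33)s - det A, where Mii is the 2×2 principal minor of A obtained by deleting row i and column i.
tr A = (-2) + 7 + 2 = 7; M11 = 7·2 - (-6)·0 = 14 - 0 = 14; M22 = (-2)·2 - (-4)·0 = -4 - 0 = -4; M33 = (-2)·7 - 3·(-6) = -14 - (-18) = 4; sum of minors = 14.
det A = (-2)·(7·2 - (-6)·0) - 3·((-6)·2 - (-6)·0) + (-4)·((-6)·0 - 7·0) = (-2)·14 - 3·(-12) + (-4)·0 = 8.
So p(s) = det(sI - A) = s^3 - 7s^2 + 14s - 8.
Rational-root test: any integer root divides -8. Testing small divisors, s = 1 works: p(1) = 1 + (-7) + 14 + (-8) = 0, so (s - 1) is a factor.
Dividing, p(s) = (s - 1)(s^2 - 6s + 8).
Factor s^2 - 6s + 8: two numbers with sum 6 and product 8 are 4 and 2, so s^2 - 6s + 8 = (s - 4)(s - 2).
Hence p(s) = (s - 4) (s - 2) (s - 1), with roots 1, 2, 4.
At least one eigenvalue has non-negative real part, so the system is not asymptotically stable.

1, 2, 4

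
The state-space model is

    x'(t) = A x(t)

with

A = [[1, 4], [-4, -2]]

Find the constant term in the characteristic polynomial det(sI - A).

For a 2×2 matrix, det(sI - A) = s^2 - (tr A)s + det A.
tr A = -1, det A = 14.
So p(s) = s^2 + s + 14.
The constant term is 14.

14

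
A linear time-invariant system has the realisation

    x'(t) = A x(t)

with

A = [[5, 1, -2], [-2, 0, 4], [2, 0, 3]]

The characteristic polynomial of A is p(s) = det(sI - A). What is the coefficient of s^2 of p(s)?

-8

Expand det(sI - A) for the 3×3 matrix.
p(s) = s^3 - 8s^2 + 21s - 14.
(Check: constant term = det(-A) = (-1)^3 det A = -14; coefficient of s^2 = -tr A = -8.)
The coefficient of s^2 is -8.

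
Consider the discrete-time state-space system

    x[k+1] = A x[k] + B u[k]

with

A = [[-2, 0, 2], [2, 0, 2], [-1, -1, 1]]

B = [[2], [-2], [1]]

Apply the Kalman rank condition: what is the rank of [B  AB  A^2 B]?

3

AB = [[-2], [6], [1]]
A^2B = [[6], [-2], [-3]]
Controllability matrix C = [B  AB  A^2B] = [[2, -2, 6], [-2, 6, -2], [1, 1, -3]]
det(C) = 2·(6·(-3) - (-2)·1) - (-2)·((-2)·(-3) - (-2)·1) + 6·((-2)·1 - 6·1) = 2·(-16) - (-2)·8 + 6·(-8) = -64 ≠ 0, so rank(C) = 3.
rank(C) = 3 = n, so the pair (A, B) is completely controllable.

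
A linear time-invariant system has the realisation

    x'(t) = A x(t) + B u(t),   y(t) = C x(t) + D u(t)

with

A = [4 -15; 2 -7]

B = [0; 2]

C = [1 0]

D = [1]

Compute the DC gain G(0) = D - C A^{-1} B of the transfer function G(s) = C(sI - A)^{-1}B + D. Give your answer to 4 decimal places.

G(0) = C(-A)^{-1}B + D = -C A^{-1} B + D.
det A = 2, so A^{-1} = (1/2)·adj(A) = [[-7/2, 15/2], [-1, 2]]
A^{-1} B = [15, 4]^T
C A^{-1} B = 15
G(0) = D - C A^{-1} B = 1 - (15) = -14

-14.0000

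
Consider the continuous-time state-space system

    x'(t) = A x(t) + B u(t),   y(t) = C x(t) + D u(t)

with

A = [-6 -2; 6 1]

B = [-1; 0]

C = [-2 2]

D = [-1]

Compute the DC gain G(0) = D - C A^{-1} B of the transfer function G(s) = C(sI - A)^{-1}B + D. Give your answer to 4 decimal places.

-3.3333

G(0) = C(-A)^{-1}B + D = -C A^{-1} B + D.
det A = 6, so A^{-1} = (1/6)·adj(A) = [[1/6, 1/3], [-1, -1]]
A^{-1} B = [-1/6, 1]^T
C A^{-1} B = 7/3
G(0) = D - C A^{-1} B = -1 - (7/3) = -10/3 ≈ -3.3333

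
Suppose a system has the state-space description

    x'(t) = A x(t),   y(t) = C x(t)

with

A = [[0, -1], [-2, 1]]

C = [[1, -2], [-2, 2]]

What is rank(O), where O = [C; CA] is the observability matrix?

CA = [[4, -3], [-4, 4]]
Observability matrix O = [C; CA] = [[1, -2], [-2, 2], [4, -3], [-4, 4]]
Take the 2×2 submatrix of O formed by rows 1, 2: [[1, -2], [-2, 2]]. Its determinant is 1·2 - (-2)·(-2) = 2 - 4 = -2 ≠ 0.
So rank(O) ≥ 2; since O has 2 columns, rank(O) = 2.
rank(O) = 2 = n, so the pair (A, C) is completely observable.

2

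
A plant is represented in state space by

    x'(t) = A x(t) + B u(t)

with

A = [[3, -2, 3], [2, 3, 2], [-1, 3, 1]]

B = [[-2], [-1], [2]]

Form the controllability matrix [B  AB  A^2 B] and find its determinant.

AB = [[2], [-3], [1]]
A^2B = [[15], [-3], [-10]]
Controllability matrix C = [B  AB  A^2B] = [[-2, 2, 15], [-1, -3, -3], [2, 1, -10]]
Expanding along the first row, det(C) = (-2)·((-3)·(-10) - (-3)·1) - 2·((-1)·(-10) - (-3)·2) + 15·((-1)·1 - (-3)·2) = (-2)·33 - 2·16 + 15·5 = -23
Since det(C) ≠ 0, rank(C) = 3 and the system is completely controllable.

-23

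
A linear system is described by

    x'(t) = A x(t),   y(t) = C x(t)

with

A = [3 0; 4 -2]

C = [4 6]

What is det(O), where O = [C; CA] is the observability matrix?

CA = [[36, -12]]
Observability matrix O = [C; CA] = [[4, 6], [36, -12]]
det(O) = 4·(-12) - 6·36 = -48 - 216 = -264
Since det(O) ≠ 0, rank(O) = 2 and the system is completely observable.

-264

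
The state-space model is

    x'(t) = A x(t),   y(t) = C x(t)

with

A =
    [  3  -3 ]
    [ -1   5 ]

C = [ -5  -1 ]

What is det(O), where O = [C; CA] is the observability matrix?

-64

CA = [[-14, 10]]
Observability matrix O = [C; CA] = [[-5, -1], [-14, 10]]
det(O) = (-5)·10 - (-1)·(-14) = -50 - 14 = -64
Since det(O) ≠ 0, rank(O) = 2 and the system is completely observable.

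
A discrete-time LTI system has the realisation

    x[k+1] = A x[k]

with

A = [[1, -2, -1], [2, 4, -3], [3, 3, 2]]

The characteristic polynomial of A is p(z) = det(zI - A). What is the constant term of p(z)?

-49

Expand det(zI - A) for the 3×3 matrix.
p(z) = z^3 - 7z^2 + 30z - 49.
(Check: constant term = det(-A) = (-1)^3 det A = -49; coefficient of z^2 = -tr A = -7.)
The constant term is -49.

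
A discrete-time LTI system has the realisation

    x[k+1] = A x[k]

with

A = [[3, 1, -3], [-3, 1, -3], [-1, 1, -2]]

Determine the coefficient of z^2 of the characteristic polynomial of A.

-2

Expand det(zI - A) for the 3×3 matrix.
p(z) = z^3 - 2z^2 - 2z - 6.
(Check: constant term = det(-A) = (-1)^3 det A = -6; coefficient of z^2 = -tr A = -2.)
The coefficient of z^2 is -2.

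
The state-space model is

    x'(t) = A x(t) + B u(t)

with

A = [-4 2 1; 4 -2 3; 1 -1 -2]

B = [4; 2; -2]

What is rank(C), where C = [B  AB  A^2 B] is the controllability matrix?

3

AB = [[-14], [6], [6]]
A^2B = [[74], [-50], [-32]]
Controllability matrix C = [B  AB  A^2B] = [[4, -14, 74], [2, 6, -50], [-2, 6, -32]]
det(C) = 4·(6·(-32) - (-50)·6) - (-14)·(2·(-32) - (-50)·(-2)) + 74·(2·6 - 6·(-2)) = 4·108 - (-14)·(-164) + 74·24 = -88 ≠ 0, so rank(C) = 3.
rank(C) = 3 = n, so the pair (A, B) is completely controllable.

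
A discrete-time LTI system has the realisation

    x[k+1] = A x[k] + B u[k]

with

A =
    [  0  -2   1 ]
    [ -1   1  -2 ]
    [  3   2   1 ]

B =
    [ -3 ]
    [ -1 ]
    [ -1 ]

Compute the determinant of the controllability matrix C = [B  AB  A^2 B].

AB = [[1], [4], [-12]]
A^2B = [[-20], [27], [-1]]
Controllability matrix C = [B  AB  A^2B] = [[-3, 1, -20], [-1, 4, 27], [-1, -12, -1]]
Expanding along the first row, det(C) = (-3)·(4·(-1) - 27·(-12)) - 1·((-1)·(-1) - 27·(-1)) + (-20)·((-1)·(-12) - 4·(-1)) = (-3)·320 - 1·28 + (-20)·16 = -1308
Since det(C) ≠ 0, rank(C) = 3 and the system is completely controllable.

-1308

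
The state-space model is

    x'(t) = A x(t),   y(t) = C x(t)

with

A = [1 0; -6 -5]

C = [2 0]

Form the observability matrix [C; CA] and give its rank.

CA = [[2, 0]]
Observability matrix O = [C; CA] = [[2, 0], [2, 0]]
Every row of O is a scalar multiple of row 1 = [2, 0] (multipliers 1, 1), so the rows span a one-dimensional space.
O ≠ 0, hence rank(O) = 1.
rank(O) = 1 < n = 2, so the pair (A, C) is not completely observable.

1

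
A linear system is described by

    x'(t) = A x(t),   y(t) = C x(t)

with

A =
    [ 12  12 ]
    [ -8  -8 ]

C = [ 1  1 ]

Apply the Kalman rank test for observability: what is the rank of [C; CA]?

CA = [[4, 4]]
Observability matrix O = [C; CA] = [[1, 1], [4, 4]]
Every row of O is a scalar multiple of row 1 = [1, 1] (multipliers 1, 4), so the rows span a one-dimensional space.
O ≠ 0, hence rank(O) = 1.
rank(O) = 1 < n = 2, so the pair (A, C) is not completely observable.

1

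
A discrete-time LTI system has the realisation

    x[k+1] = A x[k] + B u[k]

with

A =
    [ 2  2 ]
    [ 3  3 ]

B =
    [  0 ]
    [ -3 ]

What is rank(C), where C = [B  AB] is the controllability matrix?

2

AB = [[-6], [-9]]
Controllability matrix C = [B  AB] = [[0, -6], [-3, -9]]
det(C) = 0·(-9) - (-6)·(-3) = 0 - 18 = -18 ≠ 0, so rank(C) = 2.
rank(C) = 2 = n, so the pair (A, B) is completely controllable.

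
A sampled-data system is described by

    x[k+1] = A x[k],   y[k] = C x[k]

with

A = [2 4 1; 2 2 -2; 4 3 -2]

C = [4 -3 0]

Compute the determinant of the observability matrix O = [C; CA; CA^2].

-5988

CA = [[2, 10, 10]]
CA^2 = [[64, 58, -38]]
Observability matrix O = [C; CA; CA^2] = [[4, -3, 0], [2, 10, 10], [64, 58, -38]]
Expanding along the first row, det(O) = 4·(10·(-38) - 10·58) - (-3)·(2·(-38) - 10·64) + 0·(2·58 - 10·64) = 4·(-960) - (-3)·(-716) + 0·(-524) = -5988
Since det(O) ≠ 0, rank(O) = 3 and the system is completely observable.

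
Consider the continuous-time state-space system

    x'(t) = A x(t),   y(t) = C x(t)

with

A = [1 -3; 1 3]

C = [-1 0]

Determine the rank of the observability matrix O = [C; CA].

CA = [[-1, 3]]
Observability matrix O = [C; CA] = [[-1, 0], [-1, 3]]
det(O) = (-1)·3 - 0·(-1) = -3 - 0 = -3 ≠ 0, so rank(O) = 2.
rank(O) = 2 = n, so the pair (A, C) is completely observable.

2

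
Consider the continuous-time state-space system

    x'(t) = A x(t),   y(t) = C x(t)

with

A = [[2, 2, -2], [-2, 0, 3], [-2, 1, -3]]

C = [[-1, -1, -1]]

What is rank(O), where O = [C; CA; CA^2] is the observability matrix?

3

CA = [[2, -3, 2]]
CA^2 = [[6, 6, -19]]
Observability matrix O = [C; CA; CA^2] = [[-1, -1, -1], [2, -3, 2], [6, 6, -19]]
det(O) = (-1)·((-3)·(-19) - 2·6) - (-1)·(2·(-19) - 2·6) + (-1)·(2·6 - (-3)·6) = (-1)·45 - (-1)·(-50) + (-1)·30 = -125 ≠ 0, so rank(O) = 3.
rank(O) = 3 = n, so the pair (A, C) is completely observable.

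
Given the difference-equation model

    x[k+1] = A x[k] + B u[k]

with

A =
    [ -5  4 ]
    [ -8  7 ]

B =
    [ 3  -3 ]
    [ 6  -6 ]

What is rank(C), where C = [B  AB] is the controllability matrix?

AB = [[9, -9], [18, -18]]
Controllability matrix C = [B  AB] = [[3, -3, 9, -9], [6, -6, 18, -18]]
Every column of C is a scalar multiple of column 1 = [3, 6] (multipliers 1, -1, 3, -3), so the columns span a one-dimensional space.
C ≠ 0, hence rank(C) = 1.
rank(C) = 1 < n = 2, so the pair (A, B) is not completely controllable.

1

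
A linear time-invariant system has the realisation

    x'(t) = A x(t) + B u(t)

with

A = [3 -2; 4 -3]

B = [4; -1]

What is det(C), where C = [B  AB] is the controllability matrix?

AB = [[14], [19]]
Controllability matrix C = [B  AB] = [[4, 14], [-1, 19]]
det(C) = 4·19 - 14·(-1) = 76 - (-14) = 90
Since det(C) ≠ 0, rank(C) = 2 and the system is completely controllable.

90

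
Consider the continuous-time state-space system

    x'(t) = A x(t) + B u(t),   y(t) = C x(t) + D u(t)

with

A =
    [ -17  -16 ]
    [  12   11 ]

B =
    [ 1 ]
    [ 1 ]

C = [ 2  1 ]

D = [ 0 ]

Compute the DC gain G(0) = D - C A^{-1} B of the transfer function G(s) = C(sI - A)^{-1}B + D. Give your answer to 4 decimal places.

G(0) = C(-A)^{-1}B + D = -C A^{-1} B + D.
det A = 5, so A^{-1} = (1/5)·adj(A) = [[11/5, 16/5], [-12/5, -17/5]]
A^{-1} B = [27/5, -29/5]^T
C A^{-1} B = 5
G(0) = D - C A^{-1} B = 0 - (5) = -5

-5.0000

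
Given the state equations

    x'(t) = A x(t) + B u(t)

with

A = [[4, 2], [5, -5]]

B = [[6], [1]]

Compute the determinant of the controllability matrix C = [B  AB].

124

AB = [[26], [25]]
Controllability matrix C = [B  AB] = [[6, 26], [1, 25]]
det(C) = 6·25 - 26·1 = 150 - 26 = 124
Since det(C) ≠ 0, rank(C) = 2 and the system is completely controllable.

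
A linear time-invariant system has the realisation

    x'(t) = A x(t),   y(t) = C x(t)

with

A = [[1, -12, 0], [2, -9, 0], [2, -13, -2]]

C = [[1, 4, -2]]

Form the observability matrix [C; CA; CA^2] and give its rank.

CA = [[5, -22, 4]]
CA^2 = [[-31, 86, -8]]
Observability matrix O = [C; CA; CA^2] = [[1, 4, -2], [5, -22, 4], [-31, 86, -8]]
The columns c1, c2, c3 of O are linearly dependent: 2·c1 + c2 + 3·c3 = 0 (check each entry), so rank(O) ≤ 2.
The 2×2 minor from rows 1, 2, columns 1, 2 is 1·(-22) - 4·5 = -22 - 20 = -42 ≠ 0, so rank(O) = 2.
rank(O) = 2 < n = 3, so the pair (A, C) is not completely observable.

2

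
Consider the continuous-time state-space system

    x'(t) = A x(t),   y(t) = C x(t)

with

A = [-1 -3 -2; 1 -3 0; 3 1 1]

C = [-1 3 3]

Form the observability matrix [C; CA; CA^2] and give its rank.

3

CA = [[13, -3, 5]]
CA^2 = [[-1, -25, -21]]
Observability matrix O = [C; CA; CA^2] = [[-1, 3, 3], [13, -3, 5], [-1, -25, -21]]
det(O) = (-1)·((-3)·(-21) - 5·(-25)) - 3·(13·(-21) - 5·(-1)) + 3·(13·(-25) - (-3)·(-1)) = (-1)·188 - 3·(-268) + 3·(-328) = -368 ≠ 0, so rank(O) = 3.
rank(O) = 3 = n, so the pair (A, C) is completely observable.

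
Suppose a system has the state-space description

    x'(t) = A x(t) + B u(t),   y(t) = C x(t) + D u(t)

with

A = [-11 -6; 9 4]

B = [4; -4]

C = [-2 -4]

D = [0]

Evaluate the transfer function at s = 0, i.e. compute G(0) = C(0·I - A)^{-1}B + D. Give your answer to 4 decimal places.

1.6000

G(0) = C(-A)^{-1}B + D = -C A^{-1} B + D.
det A = 10, so A^{-1} = (1/10)·adj(A) = [[2/5, 3/5], [-9/10, -11/10]]
A^{-1} B = [-4/5, 4/5]^T
C A^{-1} B = -8/5
G(0) = D - C A^{-1} B = 0 - (-8/5) = 8/5 ≈ 1.6000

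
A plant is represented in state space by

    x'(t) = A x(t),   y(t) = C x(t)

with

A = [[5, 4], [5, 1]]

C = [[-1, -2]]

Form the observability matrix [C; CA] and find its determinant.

-24

CA = [[-15, -6]]
Observability matrix O = [C; CA] = [[-1, -2], [-15, -6]]
det(O) = (-1)·(-6) - (-2)·(-15) = 6 - 30 = -24
Since det(O) ≠ 0, rank(O) = 2 and the system is completely observable.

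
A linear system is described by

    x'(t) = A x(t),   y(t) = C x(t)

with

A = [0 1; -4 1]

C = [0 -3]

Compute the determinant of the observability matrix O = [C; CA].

CA = [[12, -3]]
Observability matrix O = [C; CA] = [[0, -3], [12, -3]]
det(O) = 0·(-3) - (-3)·12 = 0 - (-36) = 36
Since det(O) ≠ 0, rank(O) = 2 and the system is completely observable.

36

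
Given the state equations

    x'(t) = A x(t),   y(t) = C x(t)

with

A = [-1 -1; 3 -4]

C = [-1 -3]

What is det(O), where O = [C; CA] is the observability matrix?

-37

CA = [[-8, 13]]
Observability matrix O = [C; CA] = [[-1, -3], [-8, 13]]
det(O) = (-1)·13 - (-3)·(-8) = -13 - 24 = -37
Since det(O) ≠ 0, rank(O) = 2 and the system is completely observable.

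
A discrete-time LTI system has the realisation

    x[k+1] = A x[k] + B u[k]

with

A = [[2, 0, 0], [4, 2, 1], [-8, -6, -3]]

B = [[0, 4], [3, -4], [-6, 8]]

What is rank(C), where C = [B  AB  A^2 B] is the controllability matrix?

2

AB = [[0, 8], [0, 16], [0, -32]]
A^2B = [[0, 16], [0, 32], [0, -64]]
Controllability matrix C = [B  AB  A^2B] = [[0, 4, 0, 8, 0, 16], [3, -4, 0, 16, 0, 32], [-6, 8, 0, -32, 0, -64]]
The rows r1, r2, r3 of C are linearly dependent: 2·r2 + r3 = 0 (check each entry), so rank(C) ≤ 2.
The 2×2 minor from rows 1, 2, columns 1, 2 is 0·(-4) - 4·3 = 0 - 12 = -12 ≠ 0, so rank(C) = 2.
rank(C) = 2 < n = 3, so the pair (A, B) is not completely controllable.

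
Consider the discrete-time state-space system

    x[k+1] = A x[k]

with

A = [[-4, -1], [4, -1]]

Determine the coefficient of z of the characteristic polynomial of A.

For a 2×2 matrix, det(zI - A) = z^2 - (tr A)z + det A.
tr A = -5, det A = 8.
So p(z) = z^2 + 5z + 8.
The coefficient of z is 5.

5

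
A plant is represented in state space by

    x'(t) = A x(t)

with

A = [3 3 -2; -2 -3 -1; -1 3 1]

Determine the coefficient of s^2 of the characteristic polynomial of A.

-1

Expand det(sI - A) for the 3×3 matrix.
p(s) = s^3 - s^2 - 2s - 27.
(Check: constant term = det(-A) = (-1)^3 det A = -27; coefficient of s^2 = -tr A = -1.)
The coefficient of s^2 is -1.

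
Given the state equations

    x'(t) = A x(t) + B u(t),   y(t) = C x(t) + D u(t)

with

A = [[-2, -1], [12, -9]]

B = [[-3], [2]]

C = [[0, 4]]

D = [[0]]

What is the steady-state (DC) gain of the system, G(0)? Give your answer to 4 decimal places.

G(0) = C(-A)^{-1}B + D = -C A^{-1} B + D.
det A = 30, so A^{-1} = (1/30)·adj(A) = [[-3/10, 1/30], [-2/5, -1/15]]
A^{-1} B = [29/30, 16/15]^T
C A^{-1} B = 64/15
G(0) = D - C A^{-1} B = 0 - (64/15) = -64/15 ≈ -4.2667

-4.2667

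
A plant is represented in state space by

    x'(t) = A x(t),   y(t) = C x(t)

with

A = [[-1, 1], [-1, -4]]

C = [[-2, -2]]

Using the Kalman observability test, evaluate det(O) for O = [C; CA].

-4

CA = [[4, 6]]
Observability matrix O = [C; CA] = [[-2, -2], [4, 6]]
det(O) = (-2)·6 - (-2)·4 = -12 - (-8) = -4
Since det(O) ≠ 0, rank(O) = 2 and the system is completely observable.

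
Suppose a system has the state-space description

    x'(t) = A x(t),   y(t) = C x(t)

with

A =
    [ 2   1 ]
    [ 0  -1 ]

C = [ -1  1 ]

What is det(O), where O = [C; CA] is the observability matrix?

4

CA = [[-2, -2]]
Observability matrix O = [C; CA] = [[-1, 1], [-2, -2]]
det(O) = (-1)·(-2) - 1·(-2) = 2 - (-2) = 4
Since det(O) ≠ 0, rank(O) = 2 and the system is completely observable.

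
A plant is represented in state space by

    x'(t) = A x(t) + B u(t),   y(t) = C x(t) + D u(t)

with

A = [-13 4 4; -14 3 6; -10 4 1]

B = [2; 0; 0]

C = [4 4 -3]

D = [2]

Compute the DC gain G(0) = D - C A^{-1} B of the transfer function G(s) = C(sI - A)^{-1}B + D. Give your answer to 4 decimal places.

G(0) = C(-A)^{-1}B + D = -C A^{-1} B + D.
det A = -15, so A^{-1} = (1/-15)·adj(A) = [[7/5, -4/5, -4/5], [46/15, -9/5, -22/15], [26/15, -4/5, -17/15]]
A^{-1} B = [14/5, 92/15, 52/15]^T
C A^{-1} B = 76/3
G(0) = D - C A^{-1} B = 2 - (76/3) = -70/3 ≈ -23.3333

-23.3333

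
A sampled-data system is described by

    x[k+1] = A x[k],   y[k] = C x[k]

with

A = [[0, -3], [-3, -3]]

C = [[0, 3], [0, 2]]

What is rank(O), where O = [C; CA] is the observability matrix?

CA = [[-9, -9], [-6, -6]]
Observability matrix O = [C; CA] = [[0, 3], [0, 2], [-9, -9], [-6, -6]]
Take the 2×2 submatrix of O formed by rows 1, 3: [[0, 3], [-9, -9]]. Its determinant is 0·(-9) - 3·(-9) = 0 - (-27) = 27 ≠ 0.
So rank(O) ≥ 2; since O has 2 columns, rank(O) = 2.
rank(O) = 2 = n, so the pair (A, C) is completely observable.

2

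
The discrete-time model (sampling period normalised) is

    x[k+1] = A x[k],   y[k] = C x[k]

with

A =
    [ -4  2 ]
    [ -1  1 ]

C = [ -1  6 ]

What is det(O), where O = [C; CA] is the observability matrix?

8

CA = [[-2, 4]]
Observability matrix O = [C; CA] = [[-1, 6], [-2, 4]]
det(O) = (-1)·4 - 6·(-2) = -4 - (-12) = 8
Since det(O) ≠ 0, rank(O) = 2 and the system is completely observable.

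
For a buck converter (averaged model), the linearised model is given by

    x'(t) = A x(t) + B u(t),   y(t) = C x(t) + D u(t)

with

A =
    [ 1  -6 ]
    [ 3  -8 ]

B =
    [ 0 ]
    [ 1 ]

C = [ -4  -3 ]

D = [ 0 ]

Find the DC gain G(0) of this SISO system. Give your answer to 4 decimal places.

G(0) = C(-A)^{-1}B + D = -C A^{-1} B + D.
det A = 10, so A^{-1} = (1/10)·adj(A) = [[-4/5, 3/5], [-3/10, 1/10]]
A^{-1} B = [3/5, 1/10]^T
C A^{-1} B = -27/10
G(0) = D - C A^{-1} B = 0 - (-27/10) = 27/10 ≈ 2.7000

2.7000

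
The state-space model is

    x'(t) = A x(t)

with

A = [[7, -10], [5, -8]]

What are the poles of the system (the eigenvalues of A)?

det(sI - A) = s^2 - (tr A)s + det A, with tr A = 7 + (-8) = -1 and det A = 7·(-8) - (-10)·5 = -56 - (-50) = -6.
So p(s) = det(sI - A) = s^2 + s - 6.
Factor s^2 + s - 6: two numbers with sum -1 and product -6 are 2 and -3, so s^2 + s - 6 = (s - 2)(s + 3).
Hence p(s) = (s - 2) (s + 3), with roots -3, 2.
At least one eigenvalue has non-negative real part, so the system is not asymptotically stable.

-3, 2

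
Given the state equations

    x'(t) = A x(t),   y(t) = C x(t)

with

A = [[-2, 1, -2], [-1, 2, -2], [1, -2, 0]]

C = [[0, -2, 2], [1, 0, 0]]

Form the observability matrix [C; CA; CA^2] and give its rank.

CA = [[4, -8, 4], [-2, 1, -2]]
CA^2 = [[4, -20, 8], [1, 4, 2]]
Observability matrix O = [C; CA; CA^2] = [[0, -2, 2], [1, 0, 0], [4, -8, 4], [-2, 1, -2], [4, -20, 8], [1, 4, 2]]
Take the 3×3 submatrix of O formed by rows 1, 2, 3: [[0, -2, 2], [1, 0, 0], [4, -8, 4]]. Its determinant is 0·(0·4 - 0·(-8)) - (-2)·(1·4 - 0·4) + 2·(1·(-8) - 0·4) = 0·0 - (-2)·4 + 2·(-8) = -8 ≠ 0.
So rank(O) ≥ 3; since O has 3 columns, rank(O) = 3.
rank(O) = 3 = n, so the pair (A, C) is completely observable.

3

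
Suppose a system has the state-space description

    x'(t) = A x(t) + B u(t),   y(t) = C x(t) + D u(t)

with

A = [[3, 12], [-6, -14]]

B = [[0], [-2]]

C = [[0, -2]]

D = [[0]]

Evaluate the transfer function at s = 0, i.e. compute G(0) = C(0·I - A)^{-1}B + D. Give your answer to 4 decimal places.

-0.4000

G(0) = C(-A)^{-1}B + D = -C A^{-1} B + D.
det A = 30, so A^{-1} = (1/30)·adj(A) = [[-7/15, -2/5], [1/5, 1/10]]
A^{-1} B = [4/5, -1/5]^T
C A^{-1} B = 2/5
G(0) = D - C A^{-1} B = 0 - (2/5) = -2/5 ≈ -0.4000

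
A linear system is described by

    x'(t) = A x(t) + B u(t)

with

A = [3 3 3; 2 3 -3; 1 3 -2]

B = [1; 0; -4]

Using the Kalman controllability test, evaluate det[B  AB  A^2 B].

AB = [[-9], [14], [9]]
A^2B = [[42], [-3], [15]]
Controllability matrix C = [B  AB  A^2B] = [[1, -9, 42], [0, 14, -3], [-4, 9, 15]]
Expanding along the first row, det(C) = 1·(14·15 - (-3)·9) - (-9)·(0·15 - (-3)·(-4)) + 42·(0·9 - 14·(-4)) = 1·237 - (-9)·(-12) + 42·56 = 2481
Since det(C) ≠ 0, rank(C) = 3 and the system is completely controllable.

2481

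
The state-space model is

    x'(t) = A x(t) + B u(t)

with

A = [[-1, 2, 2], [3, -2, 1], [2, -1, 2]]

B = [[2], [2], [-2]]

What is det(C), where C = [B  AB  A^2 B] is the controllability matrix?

AB = [[-2], [0], [-2]]
A^2B = [[-2], [-8], [-8]]
Controllability matrix C = [B  AB  A^2B] = [[2, -2, -2], [2, 0, -8], [-2, -2, -8]]
Expanding along the first row, det(C) = 2·(0·(-8) - (-8)·(-2)) - (-2)·(2·(-8) - (-8)·(-2)) + (-2)·(2·(-2) - 0·(-2)) = 2·(-16) - (-2)·(-32) + (-2)·(-4) = -88
Since det(C) ≠ 0, rank(C) = 3 and the system is completely controllable.

-88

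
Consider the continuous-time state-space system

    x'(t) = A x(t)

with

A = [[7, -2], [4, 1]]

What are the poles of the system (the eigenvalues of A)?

det(sI - A) = s^2 - (tr A)s + det A, with tr A = 7 + 1 = 8 and det A = 7·1 - (-2)·4 = 7 - (-8) = 15.
So p(s) = det(sI - A) = s^2 - 8s + 15.
Factor s^2 - 8s + 15: two numbers with sum 8 and product 15 are 5 and 3, so s^2 - 8s + 15 = (s - 5)(s - 3).
Hence p(s) = (s - 5) (s - 3), with roots 3, 5.
At least one eigenvalue has non-negative real part, so the system is not asymptotically stable.

3, 5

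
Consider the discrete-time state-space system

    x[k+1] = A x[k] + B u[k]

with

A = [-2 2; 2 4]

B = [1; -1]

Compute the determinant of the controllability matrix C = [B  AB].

-6

AB = [[-4], [-2]]
Controllability matrix C = [B  AB] = [[1, -4], [-1, -2]]
det(C) = 1·(-2) - (-4)·(-1) = -2 - 4 = -6
Since det(C) ≠ 0, rank(C) = 2 and the system is completely controllable.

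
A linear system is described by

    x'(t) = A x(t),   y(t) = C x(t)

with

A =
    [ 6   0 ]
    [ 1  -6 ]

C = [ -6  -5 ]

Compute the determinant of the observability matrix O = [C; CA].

CA = [[-41, 30]]
Observability matrix O = [C; CA] = [[-6, -5], [-41, 30]]
det(O) = (-6)·30 - (-5)·(-41) = -180 - 205 = -385
Since det(O) ≠ 0, rank(O) = 2 and the system is completely observable.

-385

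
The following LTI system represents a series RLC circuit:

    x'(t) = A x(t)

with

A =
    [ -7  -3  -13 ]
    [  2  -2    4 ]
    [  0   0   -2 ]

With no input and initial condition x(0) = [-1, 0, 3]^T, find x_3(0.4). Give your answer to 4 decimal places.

1.3480

det(sI - A) = s^3 - (tr A)s^2 + (M11 + M22 + M33)s - det A, where Mii is the 2×2 principal minor of A obtained by deleting row i and column i.
tr A = (-7) + (-2) + (-2) = -11; M11 = (-2)·(-2) - 4·0 = 4 - 0 = 4; M22 = (-7)·(-2) - (-13)·0 = 14 - 0 = 14; M33 = (-7)·(-2) - (-3)·2 = 14 - (-6) = 20; sum of minors = 38.
det A = (-7)·((-2)·(-2) - 4·0) - (-3)·(2·(-2) - 4·0) + (-13)·(2·0 - (-2)·0) = (-7)·4 - (-3)·(-4) + (-13)·0 = -40.
So p(s) = det(sI - A) = s^3 + 11s^2 + 38s + 40.
Rational-root test: any integer root divides 40. Testing small divisors, s = -2 works: p(-2) = -8 + 44 + (-76) + 40 = 0, so (s + 2) is a factor.
Dividing, p(s) = (s + 2)(s^2 + 9s + 20).
Factor s^2 + 9s + 20: two numbers with sum -9 and product 20 are -4 and -5, so s^2 + 9s + 20 = (s + 4)(s + 5).
Hence p(s) = (s + 2) (s + 4) (s + 5), with roots -5, -4, -2.
The eigenvalues -5, -4, -2 are distinct and real, so A is diagonalisable and x(t) = e^{At} x(0) = V diag(e^{λ_i t}) V^{-1} x(0), where the columns of V are the eigenvectors.
λ = -5: A - (-5)I = [[-2, -3, -13], [2, 3, 4], [0, 0, 3]]. v must be orthogonal to every row; (row 1) × (row 2) = [27, -18, 0], so take v_1 = [3, -2, 0]^T.
λ = -4: A - (-4)I = [[-3, -3, -13], [2, 2, 4], [0, 0, 2]]. v must be orthogonal to every row; (row 1) × (row 2) = [14, -14, 0], so take v_2 = [-1, 1, 0]^T.
λ = -2: A - (-2)I = [[-5, -3, -13], [2, 0, 4], [0, 0, 0]]. v must be orthogonal to every row; (row 1) × (row 2) = [-12, -6, 6], so take v_3 = [-2, -1, 1]^T.
V = [v_1 v_2 v_3] = [[3, -1, -2], [-2, 1, -1], [0, 0, 1]] has det V = 1, so V^{-1} = adj(V)/det V = [[1, 1, 3], [2, 3, 7], [0, 0, 1]].
Modal coordinates z(0) = V^{-1} x(0): 1·(-1) + 1·0 + 3·3 = 8; 2·(-1) + 3·0 + 7·3 = 19; 0·(-1) + 0·0 + 1·3 = 3; so z(0) = [8, 19, 3]^T.
x_3(t) = Σ_i (v_i)_3 · z_i(0) · e^{λ_i t} (row 3 of V times the modal terms).
x_3(0.4) = 0·8·e^{-5·0.4} + 0·19·e^{-4·0.4} + 1·3·e^{-2·0.4} = 0·0.135335 + 0·0.201897 + 3·0.449329 = 1.3480.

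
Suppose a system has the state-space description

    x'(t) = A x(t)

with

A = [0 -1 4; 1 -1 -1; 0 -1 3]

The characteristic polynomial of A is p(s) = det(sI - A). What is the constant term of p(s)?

1

Expand det(sI - A) for the 3×3 matrix.
p(s) = s^3 - 2s^2 - 3s + 1.
(Check: constant term = det(-A) = (-1)^3 det A = 1; coefficient of s^2 = -tr A = -2.)
The constant term is 1.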